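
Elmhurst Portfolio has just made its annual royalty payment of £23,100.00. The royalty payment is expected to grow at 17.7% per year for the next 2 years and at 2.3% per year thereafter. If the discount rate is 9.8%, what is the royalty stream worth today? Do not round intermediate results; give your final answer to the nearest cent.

£413360.68

D_1 = 27188.70000
D_2 = 32001.09990
Terminal value at year 2: TV = D_2×(1+g_2)/(r−g_2) = 32737.12520/0.075 = 436495.00264
P_0 = D_1/(1+r)^1 + D_2/(1+r)^2 + TV/(1+r)^2
    = 24762.02186 + 26543.62452 + 362055.03850 = 413360.68488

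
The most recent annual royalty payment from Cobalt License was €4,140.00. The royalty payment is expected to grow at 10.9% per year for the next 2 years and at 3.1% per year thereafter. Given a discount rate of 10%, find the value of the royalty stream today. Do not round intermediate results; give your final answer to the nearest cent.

D_1 = 4591.26000
D_2 = 5091.70734
Terminal value at year 2: TV = D_2×(1+g_2)/(r−g_2) = 5249.55027/0.069 = 76080.43866
P_0 = D_1/(1+r)^1 + D_2/(1+r)^2 + TV/(1+r)^2
    = 4173.87273 + 4208.02260 + 62876.39559 = 71258.29091

€71258.29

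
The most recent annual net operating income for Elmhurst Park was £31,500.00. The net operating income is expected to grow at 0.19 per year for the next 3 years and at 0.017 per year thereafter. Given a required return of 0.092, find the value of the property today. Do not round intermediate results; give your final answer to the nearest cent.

D_1 = 37485.00000
D_2 = 44607.15000
D_3 = 53082.50850
Terminal value at year 3: TV = D_3×(1+g_2)/(r−g_2) = 53984.91114/0.075 = 719798.81526
P_0 = D_1/(1+r)^1 + D_2/(1+r)^2 + D_3/(1+r)^3 + TV/(1+r)^3
    = 34326.92308 + 37407.54438 + 40764.63169 + 552768.40578 = 665267.50493

£665267.50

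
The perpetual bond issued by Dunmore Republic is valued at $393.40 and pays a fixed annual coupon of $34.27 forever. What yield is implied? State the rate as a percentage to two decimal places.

P = C/r ⇒ r = C/P = $34.27/$393.40 = 0.087112

8.71%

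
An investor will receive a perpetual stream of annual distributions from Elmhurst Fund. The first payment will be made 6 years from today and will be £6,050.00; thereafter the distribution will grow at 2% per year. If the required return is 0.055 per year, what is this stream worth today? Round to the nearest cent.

Value at end of year 5: C₁ / (r − g) = £6,050.00 / (0.055 − 0.02) = £172,857.1429
Discount to today: PV = £172,857.1429 / (1 + 0.055)^5 = £172,857.1429 / 1.306960 = £132,258.94

£132258.94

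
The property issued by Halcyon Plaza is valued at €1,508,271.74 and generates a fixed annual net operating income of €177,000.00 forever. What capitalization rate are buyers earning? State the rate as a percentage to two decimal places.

P = C/r ⇒ r = C/P = €177,000.00/€1,508,271.74 = 0.117353

11.74%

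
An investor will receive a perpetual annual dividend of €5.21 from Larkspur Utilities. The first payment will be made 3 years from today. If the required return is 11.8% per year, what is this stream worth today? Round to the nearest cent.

Value at end of year 2: C / r = €5.21 / 0.118 = €44.1525
Discount to today: PV = €44.1525 / (1 + 0.118)^2 = €44.1525 / 1.249924 = €35.32

€35.32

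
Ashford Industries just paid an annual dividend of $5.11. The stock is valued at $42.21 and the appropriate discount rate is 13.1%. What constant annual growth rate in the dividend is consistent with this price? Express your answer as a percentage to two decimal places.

P = D₀(1+g)/(r−g) ⇒ P(r−g) = D₀(1+g) ⇒ g(P+D₀) = P·r − D₀
g = (P·r − D₀)/(P + D₀) = ($42.21×0.131 − $5.11) / ($42.21 + $5.11) = 0.008865

0.89%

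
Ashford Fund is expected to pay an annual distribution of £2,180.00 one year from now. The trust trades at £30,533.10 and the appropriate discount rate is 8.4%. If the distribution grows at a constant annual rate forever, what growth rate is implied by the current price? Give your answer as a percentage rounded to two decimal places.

P = D₁/(r−g) ⇒ g = r − D₁/P = 0.084 − £2,180.00/£30,533.10 = 0.012602

1.26%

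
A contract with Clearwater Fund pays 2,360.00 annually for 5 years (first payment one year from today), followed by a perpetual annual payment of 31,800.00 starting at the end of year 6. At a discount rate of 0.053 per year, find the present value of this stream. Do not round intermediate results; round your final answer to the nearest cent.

PV of 5-year annuity: 2,360.00 × [1 − (1+0.053)^−5] / 0.053 = 10133.38396
Perpetuity value at year 5: 31,800.00 / 0.053 = 600000.00000
PV of perpetuity: 600000.00000 / (1+0.053)^5 = 463456.94491
Total PV = 10133.38396 + 463456.94491 = 473590.32888

473590.33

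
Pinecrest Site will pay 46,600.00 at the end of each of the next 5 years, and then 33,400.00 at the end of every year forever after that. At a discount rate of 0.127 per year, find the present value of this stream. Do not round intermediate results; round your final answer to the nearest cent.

309761.45

PV of 5-year annuity: 46,600.00 × [1 − (1+0.127)^−5] / 0.127 = 165109.87104
Perpetuity value at year 5: 33,400.00 / 0.127 = 262992.12598
PV of perpetuity: 262992.12598 / (1+0.127)^5 = 144651.57464
Total PV = 165109.87104 + 144651.57464 = 309761.44568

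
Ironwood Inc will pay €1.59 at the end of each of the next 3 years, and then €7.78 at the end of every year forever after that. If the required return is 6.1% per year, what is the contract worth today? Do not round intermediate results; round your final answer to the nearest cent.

PV of 3-year annuity: €1.59 × [1 − (1+0.061)^−3] / 0.061 = 4.24224
Perpetuity value at year 3: €7.78 / 0.061 = 127.54098
PV of perpetuity: 127.54098 / (1+0.061)^3 = 106.78337
Total PV = 4.24224 + 106.78337 = 111.02560

€111.03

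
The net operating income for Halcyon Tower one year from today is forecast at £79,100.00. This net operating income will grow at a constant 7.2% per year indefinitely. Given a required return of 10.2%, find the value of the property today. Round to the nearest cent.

£2636666.67

Growing perpetuity: P = D₁ / (r − g) = £79,100.0000 / (0.102 − 0.072) = £2,636,666.67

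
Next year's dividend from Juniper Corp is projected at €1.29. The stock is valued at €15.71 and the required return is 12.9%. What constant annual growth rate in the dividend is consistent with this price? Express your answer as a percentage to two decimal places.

P = D₁/(r−g) ⇒ g = r − D₁/P = 0.129 − €1.29/€15.71 = 0.046887

4.69%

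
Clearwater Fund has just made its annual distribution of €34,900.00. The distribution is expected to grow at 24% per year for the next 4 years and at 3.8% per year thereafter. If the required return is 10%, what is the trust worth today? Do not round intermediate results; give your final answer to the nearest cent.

D_1 = 43276.00000
D_2 = 53662.24000
D_3 = 66541.17760
D_4 = 82511.06022
Terminal value at year 4: TV = D_4×(1+g_2)/(r−g_2) = 85646.48051/0.062 = 1381394.84698
P_0 = D_1/(1+r)^1 + D_2/(1+r)^2 + D_3/(1+r)^3 + D_4/(1+r)^4 + TV/(1+r)^4
    = 39341.81818 + 44348.95868 + 49993.37160 + 56356.16435 + 943511.26766 = 1133551.58047

€1133551.58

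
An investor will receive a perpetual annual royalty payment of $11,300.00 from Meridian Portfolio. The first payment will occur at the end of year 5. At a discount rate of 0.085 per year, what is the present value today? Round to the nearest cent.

$95926.93

Value at end of year 4: C / r = $11,300.00 / 0.085 = $132,941.1765
Discount to today: PV = $132,941.1765 / (1 + 0.085)^4 = $132,941.1765 / 1.385859 = $95,926.93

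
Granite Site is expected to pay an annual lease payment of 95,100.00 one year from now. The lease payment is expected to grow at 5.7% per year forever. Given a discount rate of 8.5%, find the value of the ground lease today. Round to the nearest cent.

Growing perpetuity: P = D₁ / (r − g) = 95,100.0000 / (0.085 − 0.057) = 3,396,428.57

3396428.57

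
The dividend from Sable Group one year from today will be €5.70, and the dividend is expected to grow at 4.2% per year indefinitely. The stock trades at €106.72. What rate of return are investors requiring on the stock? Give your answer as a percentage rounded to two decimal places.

9.54%

P = D₁/(r − g) ⇒ r = D₁/P + g = €5.7000/€106.72 + 0.042 = 0.053411 + 0.042 = 0.095411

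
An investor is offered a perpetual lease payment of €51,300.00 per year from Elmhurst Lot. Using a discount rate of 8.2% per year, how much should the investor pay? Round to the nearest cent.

€625609.76

Level perpetuity: PV = C / r = €51,300.00 / 0.082 = €625,609.76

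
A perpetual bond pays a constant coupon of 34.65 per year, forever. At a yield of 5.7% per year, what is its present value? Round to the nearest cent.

607.89

Level perpetuity: PV = C / r = 34.65 / 0.057 = 607.89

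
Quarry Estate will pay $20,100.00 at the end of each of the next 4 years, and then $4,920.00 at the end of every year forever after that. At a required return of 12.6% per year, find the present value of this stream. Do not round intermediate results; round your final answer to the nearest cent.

PV of 4-year annuity: $20,100.00 × [1 − (1+0.126)^−4] / 0.126 = 60287.19262
Perpetuity value at year 4: $4,920.00 / 0.126 = 39047.61905
PV of perpetuity: 39047.61905 / (1+0.126)^4 = 24290.75399
Total PV = 60287.19262 + 24290.75399 = 84577.94661

$84577.95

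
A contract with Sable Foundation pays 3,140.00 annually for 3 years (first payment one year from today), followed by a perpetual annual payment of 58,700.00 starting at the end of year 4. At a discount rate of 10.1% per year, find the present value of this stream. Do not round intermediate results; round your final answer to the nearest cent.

PV of 3-year annuity: 3,140.00 × [1 − (1+0.101)^−3] / 0.101 = 7794.98843
Perpetuity value at year 3: 58,700.00 / 0.101 = 581188.11881
PV of perpetuity: 581188.11881 / (1+0.101)^3 = 435466.51981
Total PV = 7794.98843 + 435466.51981 = 443261.50824

443261.51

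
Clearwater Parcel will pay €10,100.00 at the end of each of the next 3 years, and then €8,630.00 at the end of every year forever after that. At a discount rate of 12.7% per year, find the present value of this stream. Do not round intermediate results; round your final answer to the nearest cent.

PV of 3-year annuity: €10,100.00 × [1 − (1+0.127)^−3] / 0.127 = 23969.64844
Perpetuity value at year 3: €8,630.00 / 0.127 = 67952.75591
PV of perpetuity: 67952.75591 / (1+0.127)^3 = 47471.75927
Total PV = 23969.64844 + 47471.75927 = 71441.40771

€71441.41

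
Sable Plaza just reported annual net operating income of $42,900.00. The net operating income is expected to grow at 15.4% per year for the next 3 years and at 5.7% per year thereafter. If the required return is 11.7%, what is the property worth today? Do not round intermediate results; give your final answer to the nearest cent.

$970788.13

D_1 = 49506.60000
D_2 = 57130.61640
D_3 = 65928.73133
Terminal value at year 3: TV = D_3×(1+g_2)/(r−g_2) = 69686.66901/0.06 = 1161444.48352
P_0 = D_1/(1+r)^1 + D_2/(1+r)^2 + D_3/(1+r)^3 + TV/(1+r)^3
    = 44321.03850 + 45789.14810 + 47305.88801 + 833372.06039 = 970788.13499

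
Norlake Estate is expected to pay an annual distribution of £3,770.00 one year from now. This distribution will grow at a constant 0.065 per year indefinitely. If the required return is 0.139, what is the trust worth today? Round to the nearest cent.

£50945.95

Growing perpetuity: P = D₁ / (r − g) = £3,770.0000 / (0.139 − 0.065) = £50,945.95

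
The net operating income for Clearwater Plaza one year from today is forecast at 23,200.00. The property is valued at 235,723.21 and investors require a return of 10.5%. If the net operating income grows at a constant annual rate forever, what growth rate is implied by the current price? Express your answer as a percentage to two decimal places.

P = D₁/(r−g) ⇒ g = r − D₁/P = 0.105 − 23,200.00/235,723.21 = 0.006579

0.66%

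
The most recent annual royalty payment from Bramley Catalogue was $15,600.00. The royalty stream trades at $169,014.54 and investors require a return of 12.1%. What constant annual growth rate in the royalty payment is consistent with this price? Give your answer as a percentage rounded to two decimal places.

P = D₀(1+g)/(r−g) ⇒ P(r−g) = D₀(1+g) ⇒ g(P+D₀) = P·r − D₀
g = (P·r − D₀)/(P + D₀) = ($169,014.54×0.121 − $15,600.00) / ($169,014.54 + $15,600.00) = 0.026275

2.63%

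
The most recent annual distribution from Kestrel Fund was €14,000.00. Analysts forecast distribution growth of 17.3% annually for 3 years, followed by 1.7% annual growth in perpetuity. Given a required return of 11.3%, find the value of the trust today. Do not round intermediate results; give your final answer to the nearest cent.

D_1 = 16422.00000
D_2 = 19263.00600
D_3 = 22595.50604
Terminal value at year 3: TV = D_3×(1+g_2)/(r−g_2) = 22979.62964/0.096 = 239371.14209
P_0 = D_1/(1+r)^1 + D_2/(1+r)^2 + D_3/(1+r)^3 + TV/(1+r)^3
    = 14754.71698 + 15550.11951 + 16388.40089 + 173614.62192 = 220307.85930

€220307.86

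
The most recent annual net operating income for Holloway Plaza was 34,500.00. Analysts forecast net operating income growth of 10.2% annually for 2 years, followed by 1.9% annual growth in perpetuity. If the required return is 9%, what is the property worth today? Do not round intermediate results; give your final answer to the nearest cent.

576253.87

D_1 = 38019.00000
D_2 = 41896.93800
Terminal value at year 2: TV = D_2×(1+g_2)/(r−g_2) = 42692.97982/0.071 = 601309.57496
P_0 = D_1/(1+r)^1 + D_2/(1+r)^2 + TV/(1+r)^2
    = 34879.81651 + 35263.81449 + 506110.23900 = 576253.87001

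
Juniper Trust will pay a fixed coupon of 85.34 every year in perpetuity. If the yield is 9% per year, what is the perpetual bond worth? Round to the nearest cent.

948.22

Level perpetuity: PV = C / r = 85.34 / 0.09 = 948.22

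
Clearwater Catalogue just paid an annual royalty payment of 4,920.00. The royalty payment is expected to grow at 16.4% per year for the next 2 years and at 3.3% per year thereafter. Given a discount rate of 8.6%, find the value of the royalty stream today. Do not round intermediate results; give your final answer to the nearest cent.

D_1 = 5726.88000
D_2 = 6666.08832
Terminal value at year 2: TV = D_2×(1+g_2)/(r−g_2) = 6886.06923/0.053 = 129925.83461
P_0 = D_1/(1+r)^1 + D_2/(1+r)^2 + TV/(1+r)^2
    = 5273.37017 + 5652.12051 + 110163.02804 = 121088.51871

121088.52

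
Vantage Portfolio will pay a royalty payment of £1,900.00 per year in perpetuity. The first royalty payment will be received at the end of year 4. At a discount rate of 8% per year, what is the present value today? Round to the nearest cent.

Value at end of year 3: C / r = £1,900.00 / 0.08 = £23,750.0000
Discount to today: PV = £23,750.0000 / (1 + 0.08)^3 = £23,750.0000 / 1.259712 = £18,853.52

£18853.52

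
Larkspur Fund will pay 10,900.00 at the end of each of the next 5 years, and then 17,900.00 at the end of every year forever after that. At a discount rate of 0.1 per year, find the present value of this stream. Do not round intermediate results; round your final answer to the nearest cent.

PV of 5-year annuity: 10,900.00 × [1 − (1+0.1)^−5] / 0.1 = 41319.57579
Perpetuity value at year 5: 17,900.00 / 0.1 = 179000.00000
PV of perpetuity: 179000.00000 / (1+0.1)^5 = 111144.91683
Total PV = 41319.57579 + 111144.91683 = 152464.49261

152464.49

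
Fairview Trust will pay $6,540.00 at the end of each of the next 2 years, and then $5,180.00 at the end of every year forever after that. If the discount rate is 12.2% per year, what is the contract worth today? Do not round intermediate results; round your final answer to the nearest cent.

$44751.46

PV of 2-year annuity: $6,540.00 × [1 − (1+0.122)^−2] / 0.122 = 11023.95455
Perpetuity value at year 2: $5,180.00 / 0.122 = 42459.01639
PV of perpetuity: 42459.01639 / (1+0.122)^2 = 33727.50499
Total PV = 11023.95455 + 33727.50499 = 44751.45954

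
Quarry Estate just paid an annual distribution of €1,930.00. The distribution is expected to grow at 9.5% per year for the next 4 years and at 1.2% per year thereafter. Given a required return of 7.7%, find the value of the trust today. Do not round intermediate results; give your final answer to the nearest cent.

D_1 = 2113.35000
D_2 = 2314.11825
D_3 = 2533.95948
D_4 = 2774.68563
Terminal value at year 4: TV = D_4×(1+g_2)/(r−g_2) = 2807.98186/0.065 = 43199.72096
P_0 = D_1/(1+r)^1 + D_2/(1+r)^2 + D_3/(1+r)^3 + D_4/(1+r)^4 + TV/(1+r)^4
    = 1962.25627 + 1995.05164 + 2028.39512 + 2062.29587 + 32108.36035 = 40156.35924

€40156.36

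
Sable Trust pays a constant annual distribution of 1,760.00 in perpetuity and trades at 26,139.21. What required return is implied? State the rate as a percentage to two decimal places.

P = C/r ⇒ r = C/P = 1,760.00/26,139.21 = 0.067332

6.73%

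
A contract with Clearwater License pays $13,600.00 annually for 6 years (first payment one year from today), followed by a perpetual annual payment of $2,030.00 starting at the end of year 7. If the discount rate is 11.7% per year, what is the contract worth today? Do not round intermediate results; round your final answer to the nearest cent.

$65326.34

PV of 6-year annuity: $13,600.00 × [1 − (1+0.117)^−6] / 0.117 = 56393.47062
Perpetuity value at year 6: $2,030.00 / 0.117 = 17350.42735
PV of perpetuity: 17350.42735 / (1+0.117)^6 = 8932.87254
Total PV = 56393.47062 + 8932.87254 = 65326.34316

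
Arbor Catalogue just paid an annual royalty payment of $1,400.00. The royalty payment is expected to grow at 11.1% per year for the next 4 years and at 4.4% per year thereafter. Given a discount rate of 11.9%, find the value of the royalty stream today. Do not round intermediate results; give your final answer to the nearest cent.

D_1 = 1555.40000
D_2 = 1728.04940
D_3 = 1919.86288
D_4 = 2132.96766
Terminal value at year 4: TV = D_4×(1+g_2)/(r−g_2) = 2226.81824/0.075 = 29690.90988
P_0 = D_1/(1+r)^1 + D_2/(1+r)^2 + D_3/(1+r)^3 + D_4/(1+r)^4 + TV/(1+r)^4
    = 1389.99106 + 1380.05368 + 1370.18735 + 1360.39155 + 18936.65036 = 24437.27400

$24437.27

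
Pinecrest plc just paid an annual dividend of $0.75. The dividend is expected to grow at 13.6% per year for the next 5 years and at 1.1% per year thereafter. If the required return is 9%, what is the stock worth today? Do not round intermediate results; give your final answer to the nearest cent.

D_1 = 0.85200
D_2 = 0.96787
D_3 = 1.09950
D_4 = 1.24903
D_5 = 1.41890
Terminal value at year 5: TV = D_5×(1+g_2)/(r−g_2) = 1.43451/0.079 = 18.15838
P_0 = D_1/(1+r)^1 + D_2/(1+r)^2 + D_3/(1+r)^3 + D_4/(1+r)^4 + D_5/(1+r)^5 + TV/(1+r)^5
    = 0.78165 + 0.81464 + 0.84902 + 0.88485 + 0.92219 + 11.80170 = 16.05404

$16.05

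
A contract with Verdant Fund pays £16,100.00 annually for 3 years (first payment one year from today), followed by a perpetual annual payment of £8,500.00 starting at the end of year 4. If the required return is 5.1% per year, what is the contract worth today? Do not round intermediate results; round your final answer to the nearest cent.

£187324.63

PV of 3-year annuity: £16,100.00 × [1 − (1+0.051)^−3] / 0.051 = 43762.26715
Perpetuity value at year 3: £8,500.00 / 0.051 = 166666.66667
PV of perpetuity: 166666.66667 / (1+0.051)^3 = 143562.36414
Total PV = 43762.26715 + 143562.36414 = 187324.63128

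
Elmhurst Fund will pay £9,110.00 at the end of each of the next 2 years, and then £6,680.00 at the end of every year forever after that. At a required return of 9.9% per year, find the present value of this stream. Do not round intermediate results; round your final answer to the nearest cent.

PV of 2-year annuity: £9,110.00 × [1 − (1+0.099)^−2] / 0.099 = 15831.98722
Perpetuity value at year 2: £6,680.00 / 0.099 = 67474.74747
PV of perpetuity: 67474.74747 / (1+0.099)^2 = 55865.78209
Total PV = 15831.98722 + 55865.78209 = 71697.76931

£71697.77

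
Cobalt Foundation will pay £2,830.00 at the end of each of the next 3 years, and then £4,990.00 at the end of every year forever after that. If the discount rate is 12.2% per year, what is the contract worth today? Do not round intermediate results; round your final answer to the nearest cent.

£35731.46

PV of 3-year annuity: £2,830.00 × [1 − (1+0.122)^−3] / 0.122 = 6773.88992
Perpetuity value at year 3: £4,990.00 / 0.122 = 40901.63934
PV of perpetuity: 40901.63934 / (1+0.122)^3 = 28957.57196
Total PV = 6773.88992 + 28957.57196 = 35731.46188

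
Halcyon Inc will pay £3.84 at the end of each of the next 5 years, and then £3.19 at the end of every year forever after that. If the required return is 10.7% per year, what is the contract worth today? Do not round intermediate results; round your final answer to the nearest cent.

PV of 5-year annuity: £3.84 × [1 − (1+0.107)^−5] / 0.107 = 14.30000
Perpetuity value at year 5: £3.19 / 0.107 = 29.81308
PV of perpetuity: 29.81308 / (1+0.107)^5 = 17.93365
Total PV = 14.30000 + 17.93365 = 32.23366

£32.23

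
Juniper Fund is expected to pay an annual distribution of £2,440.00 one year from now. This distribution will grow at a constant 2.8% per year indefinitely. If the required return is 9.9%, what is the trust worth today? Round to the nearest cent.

Growing perpetuity: P = D₁ / (r − g) = £2,440.0000 / (0.099 − 0.028) = £34,366.20

£34366.20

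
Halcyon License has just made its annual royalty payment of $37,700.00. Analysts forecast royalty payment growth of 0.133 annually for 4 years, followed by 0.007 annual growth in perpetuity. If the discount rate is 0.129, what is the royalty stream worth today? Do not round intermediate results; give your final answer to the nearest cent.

D_1 = 42714.10000
D_2 = 48395.07530
D_3 = 54831.62031
D_4 = 62124.22582
Terminal value at year 4: TV = D_4×(1+g_2)/(r−g_2) = 62559.09540/0.122 = 512779.47047
P_0 = D_1/(1+r)^1 + D_2/(1+r)^2 + D_3/(1+r)^3 + D_4/(1+r)^4 + TV/(1+r)^4
    = 37833.56953 + 37967.61229 + 38102.12996 + 38237.12422 + 315612.98436 = 467753.42037

$467753.42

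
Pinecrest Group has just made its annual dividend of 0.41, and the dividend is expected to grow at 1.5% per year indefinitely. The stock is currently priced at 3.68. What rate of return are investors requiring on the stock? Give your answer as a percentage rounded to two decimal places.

D₁ = 0.41 × 1.015 = 0.4162
P = D₁/(r − g) ⇒ r = D₁/P + g = 0.4162/3.68 + 0.015 = 0.113084 + 0.015 = 0.128084

12.81%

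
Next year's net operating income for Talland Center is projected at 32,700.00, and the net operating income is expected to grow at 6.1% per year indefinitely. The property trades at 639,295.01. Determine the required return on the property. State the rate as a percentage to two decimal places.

P = D₁/(r − g) ⇒ r = D₁/P + g = 32,700.0000/639,295.01 + 0.061 = 0.051150 + 0.061 = 0.112150

11.22%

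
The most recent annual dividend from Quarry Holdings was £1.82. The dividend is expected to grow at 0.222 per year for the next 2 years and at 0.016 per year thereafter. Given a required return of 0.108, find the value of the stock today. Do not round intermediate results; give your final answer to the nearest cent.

D_1 = 2.22404
D_2 = 2.71778
Terminal value at year 2: TV = D_2×(1+g_2)/(r−g_2) = 2.76126/0.092 = 30.01371
P_0 = D_1/(1+r)^1 + D_2/(1+r)^2 + TV/(1+r)^2
    = 2.00726 + 2.21378 + 24.44782 = 28.66886

£28.67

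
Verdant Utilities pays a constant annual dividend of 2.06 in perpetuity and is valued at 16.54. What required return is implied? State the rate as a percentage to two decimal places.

12.45%

P = C/r ⇒ r = C/P = 2.06/16.54 = 0.124547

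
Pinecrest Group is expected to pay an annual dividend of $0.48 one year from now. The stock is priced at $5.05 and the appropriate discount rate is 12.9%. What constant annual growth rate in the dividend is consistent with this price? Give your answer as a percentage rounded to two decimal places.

3.40%

P = D₁/(r−g) ⇒ g = r − D₁/P = 0.129 − $0.48/$5.05 = 0.033950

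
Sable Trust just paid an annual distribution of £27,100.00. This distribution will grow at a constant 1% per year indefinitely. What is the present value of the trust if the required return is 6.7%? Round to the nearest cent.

£480192.98

D₁ = D₀ × (1 + g) = £27,100.00 × 1.01 = £27,371.0000
Growing perpetuity: P = D₁ / (r − g) = £27,371.0000 / (0.067 − 0.01) = £480,192.98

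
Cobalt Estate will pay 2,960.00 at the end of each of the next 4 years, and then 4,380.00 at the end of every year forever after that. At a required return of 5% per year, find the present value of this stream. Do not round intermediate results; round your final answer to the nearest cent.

PV of 4-year annuity: 2,960.00 × [1 − (1+0.05)^−4] / 0.05 = 10496.01349
Perpetuity value at year 4: 4,380.00 / 0.05 = 87600.00000
PV of perpetuity: 87600.00000 / (1+0.05)^4 = 72068.73679
Total PV = 10496.01349 + 72068.73679 = 82564.75028

82564.75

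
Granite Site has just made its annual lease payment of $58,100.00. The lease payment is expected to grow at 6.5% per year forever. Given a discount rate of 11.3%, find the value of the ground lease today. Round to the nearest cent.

$1289093.75

D₁ = D₀ × (1 + g) = $58,100.00 × 1.065 = $61,876.5000
Growing perpetuity: P = D₁ / (r − g) = $61,876.5000 / (0.113 − 0.065) = $1,289,093.75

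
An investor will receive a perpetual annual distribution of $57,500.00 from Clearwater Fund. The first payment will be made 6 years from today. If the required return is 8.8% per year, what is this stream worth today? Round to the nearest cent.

Value at end of year 5: C / r = $57,500.00 / 0.088 = $653,409.0909
Discount to today: PV = $653,409.0909 / (1 + 0.088)^5 = $653,409.0909 / 1.524560 = $428,588.68

$428588.68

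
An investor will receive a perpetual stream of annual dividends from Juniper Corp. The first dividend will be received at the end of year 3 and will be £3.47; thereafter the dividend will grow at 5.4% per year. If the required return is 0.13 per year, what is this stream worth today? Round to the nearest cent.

£35.76

Value at end of year 2: C₁ / (r − g) = £3.47 / (0.13 − 0.054) = £45.6579
Discount to today: PV = £45.6579 / (1 + 0.13)^2 = £45.6579 / 1.276900 = £35.76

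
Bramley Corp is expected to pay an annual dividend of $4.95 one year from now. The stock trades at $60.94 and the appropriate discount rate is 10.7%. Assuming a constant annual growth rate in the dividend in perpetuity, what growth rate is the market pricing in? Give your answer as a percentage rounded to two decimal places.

P = D₁/(r−g) ⇒ g = r − D₁/P = 0.107 − $4.95/$60.94 = 0.025773

2.58%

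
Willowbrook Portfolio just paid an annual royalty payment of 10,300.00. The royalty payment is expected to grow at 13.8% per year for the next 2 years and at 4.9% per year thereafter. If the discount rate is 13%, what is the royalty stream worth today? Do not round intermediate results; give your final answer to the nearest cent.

D_1 = 11721.40000
D_2 = 13338.95320
Terminal value at year 2: TV = D_2×(1+g_2)/(r−g_2) = 13992.56191/0.081 = 172747.67786
P_0 = D_1/(1+r)^1 + D_2/(1+r)^2 + TV/(1+r)^2
    = 10372.92035 + 10446.35696 + 135286.77098 = 156106.04829

156106.05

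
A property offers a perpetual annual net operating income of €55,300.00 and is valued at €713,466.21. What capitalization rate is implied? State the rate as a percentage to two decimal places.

7.75%

P = C/r ⇒ r = C/P = €55,300.00/€713,466.21 = 0.077509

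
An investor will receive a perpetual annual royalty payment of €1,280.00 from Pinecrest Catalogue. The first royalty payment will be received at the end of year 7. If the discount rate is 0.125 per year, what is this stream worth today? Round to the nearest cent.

€5051.09

Value at end of year 6: C / r = €1,280.00 / 0.125 = €10,240.0000
Discount to today: PV = €10,240.0000 / (1 + 0.125)^6 = €10,240.0000 / 2.027287 = €5,051.09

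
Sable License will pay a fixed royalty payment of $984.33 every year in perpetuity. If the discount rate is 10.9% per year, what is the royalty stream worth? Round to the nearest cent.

Level perpetuity: PV = C / r = $984.33 / 0.109 = $9,030.55

$9030.55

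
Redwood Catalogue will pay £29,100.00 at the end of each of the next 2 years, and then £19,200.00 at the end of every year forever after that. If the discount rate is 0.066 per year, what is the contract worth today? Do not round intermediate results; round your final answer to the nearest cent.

PV of 2-year annuity: £29,100.00 × [1 − (1+0.066)^−2] / 0.066 = 52906.48353
Perpetuity value at year 2: £19,200.00 / 0.066 = 290909.09091
PV of perpetuity: 290909.09091 / (1+0.066)^2 = 256001.72033
Total PV = 52906.48353 + 256001.72033 = 308908.20386

£308908.20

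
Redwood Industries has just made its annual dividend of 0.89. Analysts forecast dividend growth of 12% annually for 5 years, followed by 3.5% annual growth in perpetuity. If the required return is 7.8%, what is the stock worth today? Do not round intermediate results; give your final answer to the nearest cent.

D_1 = 0.99680
D_2 = 1.11642
D_3 = 1.25039
D_4 = 1.40043
D_5 = 1.56848
Terminal value at year 5: TV = D_5×(1+g_2)/(r−g_2) = 1.62338/0.043 = 37.75305
P_0 = D_1/(1+r)^1 + D_2/(1+r)^2 + D_3/(1+r)^3 + D_4/(1+r)^4 + D_5/(1+r)^5 + TV/(1+r)^5
    = 0.92468 + 0.96070 + 0.99813 + 1.03702 + 1.07742 + 25.93333 = 30.93128

30.93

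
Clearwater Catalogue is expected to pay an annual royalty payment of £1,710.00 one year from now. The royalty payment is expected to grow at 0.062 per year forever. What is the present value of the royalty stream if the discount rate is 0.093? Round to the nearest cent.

£55161.29

Growing perpetuity: P = D₁ / (r − g) = £1,710.0000 / (0.093 − 0.062) = £55,161.29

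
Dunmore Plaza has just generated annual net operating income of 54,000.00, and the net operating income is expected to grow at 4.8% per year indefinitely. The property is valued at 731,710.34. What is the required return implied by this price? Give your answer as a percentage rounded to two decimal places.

12.53%

D₁ = 54,000.00 × 1.048 = 56,592.0000
P = D₁/(r − g) ⇒ r = D₁/P + g = 56,592.0000/731,710.34 + 0.048 = 0.077342 + 0.048 = 0.125342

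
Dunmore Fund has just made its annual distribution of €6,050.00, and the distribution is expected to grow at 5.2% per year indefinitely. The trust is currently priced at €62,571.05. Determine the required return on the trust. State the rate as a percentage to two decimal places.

15.37%

D₁ = €6,050.00 × 1.052 = €6,364.6000
P = D₁/(r − g) ⇒ r = D₁/P + g = €6,364.6000/€62,571.05 + 0.052 = 0.101718 + 0.052 = 0.153718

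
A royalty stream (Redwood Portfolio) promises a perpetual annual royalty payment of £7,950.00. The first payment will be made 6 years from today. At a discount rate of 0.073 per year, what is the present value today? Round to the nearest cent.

£76567.71

Value at end of year 5: C / r = £7,950.00 / 0.073 = £108,904.1096
Discount to today: PV = £108,904.1096 / (1 + 0.073)^5 = £108,904.1096 / 1.422324 = £76,567.71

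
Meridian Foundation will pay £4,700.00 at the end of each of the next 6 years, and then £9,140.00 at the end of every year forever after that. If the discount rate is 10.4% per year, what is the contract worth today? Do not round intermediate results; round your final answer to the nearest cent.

PV of 6-year annuity: £4,700.00 × [1 − (1+0.104)^−6] / 0.104 = 20231.99175
Perpetuity value at year 6: £9,140.00 / 0.104 = 87884.61538
PV of perpetuity: 87884.61538 / (1+0.104)^6 = 48539.84845
Total PV = 20231.99175 + 48539.84845 = 68771.84020

£68771.84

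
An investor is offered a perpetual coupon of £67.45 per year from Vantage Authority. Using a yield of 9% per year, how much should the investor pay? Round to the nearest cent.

£749.44

Level perpetuity: PV = C / r = £67.45 / 0.09 = £749.44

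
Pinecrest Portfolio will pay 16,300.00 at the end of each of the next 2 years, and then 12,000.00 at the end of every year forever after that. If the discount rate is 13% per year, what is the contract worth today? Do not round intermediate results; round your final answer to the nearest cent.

99480.53

PV of 2-year annuity: 16,300.00 × [1 − (1+0.13)^−2] / 0.13 = 27190.06970
Perpetuity value at year 2: 12,000.00 / 0.13 = 92307.69231
PV of perpetuity: 92307.69231 / (1+0.13)^2 = 72290.46308
Total PV = 27190.06970 + 72290.46308 = 99480.53278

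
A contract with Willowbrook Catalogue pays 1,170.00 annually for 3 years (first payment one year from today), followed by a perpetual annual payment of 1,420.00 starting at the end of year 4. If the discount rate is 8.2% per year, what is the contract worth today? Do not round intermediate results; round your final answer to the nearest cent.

16675.12

PV of 3-year annuity: 1,170.00 × [1 − (1+0.082)^−3] / 0.082 = 3004.35531
Perpetuity value at year 3: 1,420.00 / 0.082 = 17317.07317
PV of perpetuity: 17317.07317 / (1+0.082)^3 = 13670.76159
Total PV = 3004.35531 + 13670.76159 = 16675.11691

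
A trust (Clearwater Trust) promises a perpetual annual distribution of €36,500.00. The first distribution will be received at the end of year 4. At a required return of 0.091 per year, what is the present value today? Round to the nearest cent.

Value at end of year 3: C / r = €36,500.00 / 0.091 = €401,098.9011
Discount to today: PV = €401,098.9011 / (1 + 0.091)^3 = €401,098.9011 / 1.298597 = €308,871.06

€308871.06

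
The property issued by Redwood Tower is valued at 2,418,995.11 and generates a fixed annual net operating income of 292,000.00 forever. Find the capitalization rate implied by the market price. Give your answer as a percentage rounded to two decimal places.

P = C/r ⇒ r = C/P = 292,000.00/2,418,995.11 = 0.120711

12.07%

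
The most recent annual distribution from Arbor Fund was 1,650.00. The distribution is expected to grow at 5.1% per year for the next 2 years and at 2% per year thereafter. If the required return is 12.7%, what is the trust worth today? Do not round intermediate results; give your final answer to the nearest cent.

16652.81

D_1 = 1734.15000
D_2 = 1822.59165
Terminal value at year 2: TV = D_2×(1+g_2)/(r−g_2) = 1859.04348/0.107 = 17374.23816
P_0 = D_1/(1+r)^1 + D_2/(1+r)^2 + TV/(1+r)^2
    = 1538.73114 + 1434.96578 + 13679.11303 = 16652.80996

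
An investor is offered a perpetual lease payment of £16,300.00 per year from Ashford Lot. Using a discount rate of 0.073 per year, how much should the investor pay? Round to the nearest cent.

£223287.67

Level perpetuity: PV = C / r = £16,300.00 / 0.073 = £223,287.67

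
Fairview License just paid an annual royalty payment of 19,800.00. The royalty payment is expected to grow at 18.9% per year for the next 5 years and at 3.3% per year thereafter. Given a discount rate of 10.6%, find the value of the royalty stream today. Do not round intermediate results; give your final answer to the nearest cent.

525972.28

D_1 = 23542.20000
D_2 = 27991.67580
D_3 = 33282.10253
D_4 = 39572.41990
D_5 = 47051.60727
Terminal value at year 5: TV = D_5×(1+g_2)/(r−g_2) = 48604.31031/0.073 = 665812.46993
P_0 = D_1/(1+r)^1 + D_2/(1+r)^2 + D_3/(1+r)^3 + D_4/(1+r)^4 + D_5/(1+r)^5 + TV/(1+r)^5
    = 21285.89512 + 22883.29954 + 24600.58152 + 26446.73727 + 28431.43817 + 402324.32370 = 525972.27532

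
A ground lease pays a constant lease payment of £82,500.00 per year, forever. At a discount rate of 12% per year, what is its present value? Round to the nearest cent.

Level perpetuity: PV = C / r = £82,500.00 / 0.12 = £687,500.00

£687500.00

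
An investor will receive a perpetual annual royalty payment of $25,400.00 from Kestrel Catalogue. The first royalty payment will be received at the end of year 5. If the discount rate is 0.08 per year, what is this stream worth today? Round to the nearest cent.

Value at end of year 4: C / r = $25,400.00 / 0.08 = $317,500.0000
Discount to today: PV = $317,500.0000 / (1 + 0.08)^4 = $317,500.0000 / 1.360489 = $233,371.98

$233371.98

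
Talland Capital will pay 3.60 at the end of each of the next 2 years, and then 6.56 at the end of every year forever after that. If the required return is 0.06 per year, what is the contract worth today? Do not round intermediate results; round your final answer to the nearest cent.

103.91

PV of 2-year annuity: 3.60 × [1 − (1+0.06)^−2] / 0.06 = 6.60021
Perpetuity value at year 2: 6.56 / 0.06 = 109.33333
PV of perpetuity: 109.33333 / (1+0.06)^2 = 97.30628
Total PV = 6.60021 + 97.30628 = 103.90649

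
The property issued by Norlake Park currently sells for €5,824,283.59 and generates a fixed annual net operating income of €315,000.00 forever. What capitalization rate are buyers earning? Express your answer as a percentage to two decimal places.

P = C/r ⇒ r = C/P = €315,000.00/€5,824,283.59 = 0.054084

5.41%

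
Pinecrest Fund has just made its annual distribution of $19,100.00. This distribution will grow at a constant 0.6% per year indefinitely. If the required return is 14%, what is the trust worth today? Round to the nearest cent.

$143392.54

D₁ = D₀ × (1 + g) = $19,100.00 × 1.006 = $19,214.6000
Growing perpetuity: P = D₁ / (r − g) = $19,214.6000 / (0.14 − 0.006) = $143,392.54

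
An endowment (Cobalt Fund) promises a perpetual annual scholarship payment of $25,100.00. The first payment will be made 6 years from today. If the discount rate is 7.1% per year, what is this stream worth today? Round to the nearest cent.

$250881.14

Value at end of year 5: C / r = $25,100.00 / 0.071 = $353,521.1268
Discount to today: PV = $353,521.1268 / (1 + 0.071)^5 = $353,521.1268 / 1.409118 = $250,881.14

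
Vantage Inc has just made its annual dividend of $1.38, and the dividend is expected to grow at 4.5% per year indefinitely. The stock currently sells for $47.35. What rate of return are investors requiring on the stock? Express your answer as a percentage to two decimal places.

D₁ = $1.38 × 1.045 = $1.4421
P = D₁/(r − g) ⇒ r = D₁/P + g = $1.4421/$47.35 + 0.045 = 0.030456 + 0.045 = 0.075456

7.55%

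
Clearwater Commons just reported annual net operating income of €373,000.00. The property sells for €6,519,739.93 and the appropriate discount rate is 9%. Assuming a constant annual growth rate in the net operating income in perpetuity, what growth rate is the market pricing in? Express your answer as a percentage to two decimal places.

3.10%

P = D₀(1+g)/(r−g) ⇒ P(r−g) = D₀(1+g) ⇒ g(P+D₀) = P·r − D₀
g = (P·r − D₀)/(P + D₀) = (€6,519,739.93×0.09 − €373,000.00) / (€6,519,739.93 + €373,000.00) = 0.031015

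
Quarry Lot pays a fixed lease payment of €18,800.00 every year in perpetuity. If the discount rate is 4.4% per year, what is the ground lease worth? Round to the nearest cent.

Level perpetuity: PV = C / r = €18,800.00 / 0.044 = €427,272.73

€427272.73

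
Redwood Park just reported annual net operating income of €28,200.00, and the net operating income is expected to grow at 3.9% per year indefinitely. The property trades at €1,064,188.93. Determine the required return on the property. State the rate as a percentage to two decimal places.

6.65%

D₁ = €28,200.00 × 1.039 = €29,299.8000
P = D₁/(r − g) ⇒ r = D₁/P + g = €29,299.8000/€1,064,188.93 + 0.039 = 0.027533 + 0.039 = 0.066533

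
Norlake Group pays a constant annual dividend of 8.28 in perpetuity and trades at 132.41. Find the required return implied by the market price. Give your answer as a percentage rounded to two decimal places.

P = C/r ⇒ r = C/P = 8.28/132.41 = 0.062533

6.25%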